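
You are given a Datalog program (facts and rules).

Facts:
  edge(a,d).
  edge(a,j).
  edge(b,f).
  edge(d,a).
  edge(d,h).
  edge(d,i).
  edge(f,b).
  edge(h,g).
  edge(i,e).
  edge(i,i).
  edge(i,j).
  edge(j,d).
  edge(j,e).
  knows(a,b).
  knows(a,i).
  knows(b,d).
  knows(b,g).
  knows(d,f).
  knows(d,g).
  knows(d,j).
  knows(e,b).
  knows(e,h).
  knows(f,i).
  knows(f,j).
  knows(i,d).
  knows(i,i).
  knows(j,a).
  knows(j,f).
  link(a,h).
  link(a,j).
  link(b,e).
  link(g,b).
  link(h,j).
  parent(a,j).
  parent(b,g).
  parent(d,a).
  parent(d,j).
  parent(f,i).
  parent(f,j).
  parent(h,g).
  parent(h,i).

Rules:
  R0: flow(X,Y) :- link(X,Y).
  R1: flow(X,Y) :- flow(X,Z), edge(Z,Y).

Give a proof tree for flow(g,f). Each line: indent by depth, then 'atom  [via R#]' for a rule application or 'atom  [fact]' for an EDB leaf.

round 1: derive flow(a,h) via R0 from link(a,h)
round 1: derive flow(a,j) via R0 from link(a,j)
round 1: derive flow(b,e) via R0 from link(b,e)
round 1: derive flow(g,b) via R0 from link(g,b)
round 1: derive flow(h,j) via R0 from link(h,j)
round 2: derive flow(a,d) via R1 from flow(a,j), edge(j,d)
round 2: derive flow(a,e) via R1 from flow(a,j), edge(j,e)
round 2: derive flow(a,g) via R1 from flow(a,h), edge(h,g)
round 2: derive flow(g,f) via R1 from flow(g,b), edge(b,f)
round 2: derive flow(h,d) via R1 from flow(h,j), edge(j,d)
round 2: derive flow(h,e) via R1 from flow(h,j), edge(j,e)
round 3: derive flow(a,a) via R1 from flow(a,d), edge(d,a)
round 3: derive flow(a,i) via R1 from flow(a,d), edge(d,i)
round 3: derive flow(h,a) via R1 from flow(h,d), edge(d,a)
round 3: derive flow(h,h) via R1 from flow(h,d), edge(d,h)
round 3: derive flow(h,i) via R1 from flow(h,d), edge(d,i)
round 4: derive flow(h,g) via R1 from flow(h,h), edge(h,g)

flow(g,f)  [via R1]
  flow(g,b)  [via R0]
    link(g,b)  [fact]
  edge(b,f)  [fact]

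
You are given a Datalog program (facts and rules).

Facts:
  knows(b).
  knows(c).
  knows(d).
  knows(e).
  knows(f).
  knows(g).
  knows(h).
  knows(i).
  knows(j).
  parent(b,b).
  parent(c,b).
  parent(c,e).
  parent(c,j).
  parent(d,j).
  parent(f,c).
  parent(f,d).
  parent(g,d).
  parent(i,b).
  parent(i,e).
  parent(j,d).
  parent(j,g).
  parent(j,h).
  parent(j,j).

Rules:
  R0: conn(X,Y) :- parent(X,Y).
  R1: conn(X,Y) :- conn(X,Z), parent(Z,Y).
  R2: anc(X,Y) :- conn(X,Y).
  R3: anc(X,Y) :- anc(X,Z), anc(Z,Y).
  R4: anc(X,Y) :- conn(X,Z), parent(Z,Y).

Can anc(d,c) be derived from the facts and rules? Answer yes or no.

no

round 1: derive conn(b,b) via R0 from parent(b,b)
round 1: derive conn(c,b) via R0 from parent(c,b)
round 1: derive conn(c,e) via R0 from parent(c,e)
round 1: derive conn(c,j) via R0 from parent(c,j)
round 1: derive conn(d,j) via R0 from parent(d,j)
round 1: derive conn(f,c) via R0 from parent(f,c)
round 1: derive conn(f,d) via R0 from parent(f,d)
round 1: derive conn(g,d) via R0 from parent(g,d)
round 1: derive conn(i,b) via R0 from parent(i,b)
round 1: derive conn(i,e) via R0 from parent(i,e)
round 1: derive conn(j,d) via R0 from parent(j,d)
round 1: derive conn(j,g) via R0 from parent(j,g)
round 1: derive conn(j,h) via R0 from parent(j,h)
round 1: derive conn(j,j) via R0 from parent(j,j)
round 2: derive conn(c,d) via R1 from conn(c,j), parent(j,d)
round 2: derive conn(c,g) via R1 from conn(c,j), parent(j,g)
round 2: derive conn(c,h) via R1 from conn(c,j), parent(j,h)
round 2: derive conn(d,d) via R1 from conn(d,j), parent(j,d)
round 2: derive conn(d,g) via R1 from conn(d,j), parent(j,g)
round 2: derive conn(d,h) via R1 from conn(d,j), parent(j,h)
round 2: derive conn(f,b) via R1 from conn(f,c), parent(c,b)
round 2: derive conn(f,e) via R1 from conn(f,c), parent(c,e)
round 2: derive conn(f,j) via R1 from conn(f,c), parent(c,j)
round 2: derive conn(g,j) via R1 from conn(g,d), parent(d,j)
round 2: derive anc(b,b) via R2 from conn(b,b)
round 2: derive anc(c,b) via R2 from conn(c,b)
round 2: derive anc(c,e) via R2 from conn(c,e)
round 2: derive anc(c,j) via R2 from conn(c,j)
round 2: derive anc(d,j) via R2 from conn(d,j)
round 2: derive anc(f,c) via R2 from conn(f,c)
round 2: derive anc(f,d) via R2 from conn(f,d)
round 2: derive anc(g,d) via R2 from conn(g,d)
round 2: derive anc(i,b) via R2 from conn(i,b)
round 2: derive anc(i,e) via R2 from conn(i,e)
round 2: derive anc(j,d) via R2 from conn(j,d)
round 2: derive anc(j,g) via R2 from conn(j,g)
round 2: derive anc(j,h) via R2 from conn(j,h)
round 2: derive anc(j,j) via R2 from conn(j,j)
round 2: derive anc(c,d) via R4 from conn(c,j), parent(j,d)
round 2: derive anc(c,g) via R4 from conn(c,j), parent(j,g)
round 2: derive anc(c,h) via R4 from conn(c,j), parent(j,h)
round 2: derive anc(d,d) via R4 from conn(d,j), parent(j,d)
round 2: derive anc(d,g) via R4 from conn(d,j), parent(j,g)
round 2: derive anc(d,h) via R4 from conn(d,j), parent(j,h)
round 2: derive anc(f,b) via R4 from conn(f,c), parent(c,b)
round 2: derive anc(f,e) via R4 from conn(f,c), parent(c,e)
round 2: derive anc(f,j) via R4 from conn(f,c), parent(c,j)
round 2: derive anc(g,j) via R4 from conn(g,d), parent(d,j)
round 3: derive conn(f,g) via R1 from conn(f,j), parent(j,g)
round 3: derive conn(f,h) via R1 from conn(f,j), parent(j,h)
round 3: derive conn(g,g) via R1 from conn(g,j), parent(j,g)
round 3: derive conn(g,h) via R1 from conn(g,j), parent(j,h)
round 3: derive anc(f,g) via R3 from anc(f,c), anc(c,g)
round 3: derive anc(f,h) via R3 from anc(f,c), anc(c,h)
round 3: derive anc(g,g) via R3 from anc(g,d), anc(d,g)
round 3: derive anc(g,h) via R3 from anc(g,d), anc(d,h)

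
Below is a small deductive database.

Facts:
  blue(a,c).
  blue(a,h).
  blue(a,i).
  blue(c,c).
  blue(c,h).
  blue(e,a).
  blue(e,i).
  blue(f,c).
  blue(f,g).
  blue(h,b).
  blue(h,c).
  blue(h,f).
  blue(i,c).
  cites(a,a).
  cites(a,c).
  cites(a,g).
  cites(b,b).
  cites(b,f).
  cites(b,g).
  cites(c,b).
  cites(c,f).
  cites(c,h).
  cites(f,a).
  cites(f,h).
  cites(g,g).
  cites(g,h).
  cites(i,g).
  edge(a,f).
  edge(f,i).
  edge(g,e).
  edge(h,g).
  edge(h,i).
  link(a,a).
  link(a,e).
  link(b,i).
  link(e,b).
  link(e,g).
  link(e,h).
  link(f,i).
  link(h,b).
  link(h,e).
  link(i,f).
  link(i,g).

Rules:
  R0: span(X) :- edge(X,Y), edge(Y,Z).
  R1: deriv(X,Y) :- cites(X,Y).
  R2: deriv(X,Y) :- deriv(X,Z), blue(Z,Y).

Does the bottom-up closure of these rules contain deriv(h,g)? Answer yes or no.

no

round 1: derive deriv(a,a) via R1 from cites(a,a)
round 1: derive deriv(a,c) via R1 from cites(a,c)
round 1: derive deriv(a,g) via R1 from cites(a,g)
round 1: derive deriv(b,b) via R1 from cites(b,b)
round 1: derive deriv(b,f) via R1 from cites(b,f)
round 1: derive deriv(b,g) via R1 from cites(b,g)
round 1: derive deriv(c,b) via R1 from cites(c,b)
round 1: derive deriv(c,f) via R1 from cites(c,f)
round 1: derive deriv(c,h) via R1 from cites(c,h)
round 1: derive deriv(f,a) via R1 from cites(f,a)
round 1: derive deriv(f,h) via R1 from cites(f,h)
round 1: derive deriv(g,g) via R1 from cites(g,g)
round 1: derive deriv(g,h) via R1 from cites(g,h)
round 1: derive deriv(i,g) via R1 from cites(i,g)
round 2: derive deriv(a,h) via R2 from deriv(a,a), blue(a,h)
round 2: derive deriv(a,i) via R2 from deriv(a,a), blue(a,i)
round 2: derive deriv(b,c) via R2 from deriv(b,f), blue(f,c)
round 2: derive deriv(c,c) via R2 from deriv(c,f), blue(f,c)
round 2: derive deriv(c,g) via R2 from deriv(c,f), blue(f,g)
round 2: derive deriv(f,b) via R2 from deriv(f,h), blue(h,b)
round 2: derive deriv(f,c) via R2 from deriv(f,a), blue(a,c)
round 2: derive deriv(f,f) via R2 from deriv(f,h), blue(h,f)
round 2: derive deriv(f,i) via R2 from deriv(f,a), blue(a,i)
round 2: derive deriv(g,b) via R2 from deriv(g,h), blue(h,b)
round 2: derive deriv(g,c) via R2 from deriv(g,h), blue(h,c)
round 2: derive deriv(g,f) via R2 from deriv(g,h), blue(h,f)
round 3: derive deriv(a,b) via R2 from deriv(a,h), blue(h,b)
round 3: derive deriv(a,f) via R2 from deriv(a,h), blue(h,f)
round 3: derive deriv(b,h) via R2 from deriv(b,c), blue(c,h)
round 3: derive deriv(f,g) via R2 from deriv(f,f), blue(f,g)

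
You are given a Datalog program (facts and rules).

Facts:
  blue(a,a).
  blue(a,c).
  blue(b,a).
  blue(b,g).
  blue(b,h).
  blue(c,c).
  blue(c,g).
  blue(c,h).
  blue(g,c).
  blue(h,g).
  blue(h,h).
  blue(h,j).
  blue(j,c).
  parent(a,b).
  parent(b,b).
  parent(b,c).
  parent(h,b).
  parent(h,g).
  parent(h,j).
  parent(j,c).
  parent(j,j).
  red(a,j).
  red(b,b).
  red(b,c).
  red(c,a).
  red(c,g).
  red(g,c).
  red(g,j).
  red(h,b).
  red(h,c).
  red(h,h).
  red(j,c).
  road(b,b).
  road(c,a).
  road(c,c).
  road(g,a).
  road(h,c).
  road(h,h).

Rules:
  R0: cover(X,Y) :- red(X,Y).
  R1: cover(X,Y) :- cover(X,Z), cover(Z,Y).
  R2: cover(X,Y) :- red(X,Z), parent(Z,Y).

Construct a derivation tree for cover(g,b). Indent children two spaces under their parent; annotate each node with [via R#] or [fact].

round 1: derive cover(a,j) via R0 from red(a,j)
round 1: derive cover(b,b) via R0 from red(b,b)
round 1: derive cover(b,c) via R0 from red(b,c)
round 1: derive cover(c,a) via R0 from red(c,a)
round 1: derive cover(c,g) via R0 from red(c,g)
round 1: derive cover(g,c) via R0 from red(g,c)
round 1: derive cover(g,j) via R0 from red(g,j)
round 1: derive cover(h,b) via R0 from red(h,b)
round 1: derive cover(h,c) via R0 from red(h,c)
round 1: derive cover(h,h) via R0 from red(h,h)
round 1: derive cover(j,c) via R0 from red(j,c)
round 1: derive cover(a,c) via R2 from red(a,j), parent(j,c)
round 1: derive cover(c,b) via R2 from red(c,a), parent(a,b)
round 1: derive cover(h,g) via R2 from red(h,h), parent(h,g)
round 1: derive cover(h,j) via R2 from red(h,h), parent(h,j)
round 2: derive cover(a,a) via R1 from cover(a,c), cover(c,a)
round 2: derive cover(a,b) via R1 from cover(a,c), cover(c,b)
round 2: derive cover(a,g) via R1 from cover(a,c), cover(c,g)
round 2: derive cover(b,a) via R1 from cover(b,c), cover(c,a)
round 2: derive cover(b,g) via R1 from cover(b,c), cover(c,g)
round 2: derive cover(c,c) via R1 from cover(c,a), cover(a,c)
round 2: derive cover(c,j) via R1 from cover(c,a), cover(a,j)
round 2: derive cover(g,a) via R1 from cover(g,c), cover(c,a)
round 2: derive cover(g,b) via R1 from cover(g,c), cover(c,b)
round 2: derive cover(g,g) via R1 from cover(g,c), cover(c,g)
round 2: derive cover(h,a) via R1 from cover(h,c), cover(c,a)
round 2: derive cover(j,a) via R1 from cover(j,c), cover(c,a)
round 2: derive cover(j,b) via R1 from cover(j,c), cover(c,b)
round 2: derive cover(j,g) via R1 from cover(j,c), cover(c,g)
round 3: derive cover(b,j) via R1 from cover(b,a), cover(a,j)
round 3: derive cover(j,j) via R1 from cover(j,a), cover(a,j)

cover(g,b)  [via R1]
  cover(g,c)  [via R0]
    red(g,c)  [fact]
  cover(c,b)  [via R2]
    red(c,a)  [fact]
    parent(a,b)  [fact]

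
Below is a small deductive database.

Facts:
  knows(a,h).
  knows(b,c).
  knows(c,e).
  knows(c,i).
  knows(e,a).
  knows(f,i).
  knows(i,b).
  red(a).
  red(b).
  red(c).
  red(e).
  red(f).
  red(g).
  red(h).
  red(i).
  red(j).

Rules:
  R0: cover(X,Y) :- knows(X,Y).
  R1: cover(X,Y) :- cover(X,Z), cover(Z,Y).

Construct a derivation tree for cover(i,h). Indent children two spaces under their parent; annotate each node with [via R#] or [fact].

round 1: derive cover(a,h) via R0 from knows(a,h)
round 1: derive cover(b,c) via R0 from knows(b,c)
round 1: derive cover(c,e) via R0 from knows(c,e)
round 1: derive cover(c,i) via R0 from knows(c,i)
round 1: derive cover(e,a) via R0 from knows(e,a)
round 1: derive cover(f,i) via R0 from knows(f,i)
round 1: derive cover(i,b) via R0 from knows(i,b)
round 2: derive cover(b,e) via R1 from cover(b,c), cover(c,e)
round 2: derive cover(b,i) via R1 from cover(b,c), cover(c,i)
round 2: derive cover(c,a) via R1 from cover(c,e), cover(e,a)
round 2: derive cover(c,b) via R1 from cover(c,i), cover(i,b)
round 2: derive cover(e,h) via R1 from cover(e,a), cover(a,h)
round 2: derive cover(f,b) via R1 from cover(f,i), cover(i,b)
round 2: derive cover(i,c) via R1 from cover(i,b), cover(b,c)
round 3: derive cover(b,a) via R1 from cover(b,c), cover(c,a)
round 3: derive cover(b,b) via R1 from cover(b,c), cover(c,b)
round 3: derive cover(b,h) via R1 from cover(b,e), cover(e,h)
round 3: derive cover(c,c) via R1 from cover(c,b), cover(b,c)
round 3: derive cover(c,h) via R1 from cover(c,a), cover(a,h)
round 3: derive cover(f,c) via R1 from cover(f,b), cover(b,c)
round 3: derive cover(f,e) via R1 from cover(f,b), cover(b,e)
round 3: derive cover(i,a) via R1 from cover(i,c), cover(c,a)
round 3: derive cover(i,e) via R1 from cover(i,b), cover(b,e)
round 3: derive cover(i,i) via R1 from cover(i,b), cover(b,i)
round 4: derive cover(f,a) via R1 from cover(f,b), cover(b,a)
round 4: derive cover(f,h) via R1 from cover(f,b), cover(b,h)
round 4: derive cover(i,h) via R1 from cover(i,a), cover(a,h)

cover(i,h)  [via R1]
  cover(i,a)  [via R1]
    cover(i,c)  [via R1]
      cover(i,b)  [via R0]
        knows(i,b)  [fact]
      cover(b,c)  [via R0]
        knows(b,c)  [fact]
    cover(c,a)  [via R1]
      cover(c,e)  [via R0]
        knows(c,e)  [fact]
      cover(e,a)  [via R0]
        knows(e,a)  [fact]
  cover(a,h)  [via R0]
    knows(a,h)  [fact]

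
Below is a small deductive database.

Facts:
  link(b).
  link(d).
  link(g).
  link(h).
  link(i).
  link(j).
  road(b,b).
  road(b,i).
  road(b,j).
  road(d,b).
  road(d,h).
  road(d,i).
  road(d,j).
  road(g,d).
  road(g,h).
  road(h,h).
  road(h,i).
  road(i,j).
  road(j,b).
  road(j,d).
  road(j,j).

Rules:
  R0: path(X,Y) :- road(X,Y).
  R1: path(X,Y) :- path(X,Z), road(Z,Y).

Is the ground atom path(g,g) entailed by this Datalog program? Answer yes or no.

no

round 1: derive path(b,b) via R0 from road(b,b)
round 1: derive path(b,i) via R0 from road(b,i)
round 1: derive path(b,j) via R0 from road(b,j)
round 1: derive path(d,b) via R0 from road(d,b)
round 1: derive path(d,h) via R0 from road(d,h)
round 1: derive path(d,i) via R0 from road(d,i)
round 1: derive path(d,j) via R0 from road(d,j)
round 1: derive path(g,d) via R0 from road(g,d)
round 1: derive path(g,h) via R0 from road(g,h)
round 1: derive path(h,h) via R0 from road(h,h)
round 1: derive path(h,i) via R0 from road(h,i)
round 1: derive path(i,j) via R0 from road(i,j)
round 1: derive path(j,b) via R0 from road(j,b)
round 1: derive path(j,d) via R0 from road(j,d)
round 1: derive path(j,j) via R0 from road(j,j)
round 2: derive path(b,d) via R1 from path(b,j), road(j,d)
round 2: derive path(d,d) via R1 from path(d,j), road(j,d)
round 2: derive path(g,b) via R1 from path(g,d), road(d,b)
round 2: derive path(g,i) via R1 from path(g,d), road(d,i)
round 2: derive path(g,j) via R1 from path(g,d), road(d,j)
round 2: derive path(h,j) via R1 from path(h,i), road(i,j)
round 2: derive path(i,b) via R1 from path(i,j), road(j,b)
round 2: derive path(i,d) via R1 from path(i,j), road(j,d)
round 2: derive path(j,h) via R1 from path(j,d), road(d,h)
round 2: derive path(j,i) via R1 from path(j,b), road(b,i)
round 3: derive path(b,h) via R1 from path(b,d), road(d,h)
round 3: derive path(h,b) via R1 from path(h,j), road(j,b)
round 3: derive path(h,d) via R1 from path(h,j), road(j,d)
round 3: derive path(i,h) via R1 from path(i,d), road(d,h)
round 3: derive path(i,i) via R1 from path(i,b), road(b,i)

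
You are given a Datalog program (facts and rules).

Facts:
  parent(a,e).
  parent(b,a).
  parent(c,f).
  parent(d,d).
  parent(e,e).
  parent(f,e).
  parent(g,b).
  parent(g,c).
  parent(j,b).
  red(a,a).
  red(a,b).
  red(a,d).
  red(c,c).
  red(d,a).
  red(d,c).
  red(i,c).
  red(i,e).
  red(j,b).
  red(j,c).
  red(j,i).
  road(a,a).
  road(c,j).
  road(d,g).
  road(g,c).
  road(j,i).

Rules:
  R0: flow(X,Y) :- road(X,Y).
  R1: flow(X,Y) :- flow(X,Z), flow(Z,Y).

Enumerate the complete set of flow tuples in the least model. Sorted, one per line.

flow(a,a)
flow(c,i)
flow(c,j)
flow(d,c)
flow(d,g)
flow(d,i)
flow(d,j)
flow(g,c)
flow(g,i)
flow(g,j)
flow(j,i)

round 1: derive flow(a,a) via R0 from road(a,a)
round 1: derive flow(c,j) via R0 from road(c,j)
round 1: derive flow(d,g) via R0 from road(d,g)
round 1: derive flow(g,c) via R0 from road(g,c)
round 1: derive flow(j,i) via R0 from road(j,i)
round 2: derive flow(c,i) via R1 from flow(c,j), flow(j,i)
round 2: derive flow(d,c) via R1 from flow(d,g), flow(g,c)
round 2: derive flow(g,j) via R1 from flow(g,c), flow(c,j)
round 3: derive flow(d,i) via R1 from flow(d,c), flow(c,i)
round 3: derive flow(d,j) via R1 from flow(d,c), flow(c,j)
round 3: derive flow(g,i) via R1 from flow(g,c), flow(c,i)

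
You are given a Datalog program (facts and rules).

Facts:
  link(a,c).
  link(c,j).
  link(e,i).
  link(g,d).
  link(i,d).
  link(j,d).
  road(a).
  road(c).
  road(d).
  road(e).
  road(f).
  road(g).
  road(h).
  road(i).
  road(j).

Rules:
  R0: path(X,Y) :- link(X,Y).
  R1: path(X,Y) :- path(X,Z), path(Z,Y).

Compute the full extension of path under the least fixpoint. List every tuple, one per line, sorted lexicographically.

path(a,c)
path(a,d)
path(a,j)
path(c,d)
path(c,j)
path(e,d)
path(e,i)
path(g,d)
path(i,d)
path(j,d)

round 1: derive path(a,c) via R0 from link(a,c)
round 1: derive path(c,j) via R0 from link(c,j)
round 1: derive path(e,i) via R0 from link(e,i)
round 1: derive path(g,d) via R0 from link(g,d)
round 1: derive path(i,d) via R0 from link(i,d)
round 1: derive path(j,d) via R0 from link(j,d)
round 2: derive path(a,j) via R1 from path(a,c), path(c,j)
round 2: derive path(c,d) via R1 from path(c,j), path(j,d)
round 2: derive path(e,d) via R1 from path(e,i), path(i,d)
round 3: derive path(a,d) via R1 from path(a,c), path(c,d)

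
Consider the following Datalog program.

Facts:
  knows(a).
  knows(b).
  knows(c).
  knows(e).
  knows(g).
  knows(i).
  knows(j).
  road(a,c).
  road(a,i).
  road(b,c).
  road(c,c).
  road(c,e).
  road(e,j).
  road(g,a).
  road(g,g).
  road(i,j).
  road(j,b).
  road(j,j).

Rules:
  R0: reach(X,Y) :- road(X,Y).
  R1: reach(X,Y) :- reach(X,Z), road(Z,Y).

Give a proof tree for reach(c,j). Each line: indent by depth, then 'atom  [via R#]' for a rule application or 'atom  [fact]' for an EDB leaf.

round 1: derive reach(a,c) via R0 from road(a,c)
round 1: derive reach(a,i) via R0 from road(a,i)
round 1: derive reach(b,c) via R0 from road(b,c)
round 1: derive reach(c,c) via R0 from road(c,c)
round 1: derive reach(c,e) via R0 from road(c,e)
round 1: derive reach(e,j) via R0 from road(e,j)
round 1: derive reach(g,a) via R0 from road(g,a)
round 1: derive reach(g,g) via R0 from road(g,g)
round 1: derive reach(i,j) via R0 from road(i,j)
round 1: derive reach(j,b) via R0 from road(j,b)
round 1: derive reach(j,j) via R0 from road(j,j)
round 2: derive reach(a,e) via R1 from reach(a,c), road(c,e)
round 2: derive reach(a,j) via R1 from reach(a,i), road(i,j)
round 2: derive reach(b,e) via R1 from reach(b,c), road(c,e)
round 2: derive reach(c,j) via R1 from reach(c,e), road(e,j)
round 2: derive reach(e,b) via R1 from reach(e,j), road(j,b)
round 2: derive reach(g,c) via R1 from reach(g,a), road(a,c)
round 2: derive reach(g,i) via R1 from reach(g,a), road(a,i)
round 2: derive reach(i,b) via R1 from reach(i,j), road(j,b)
round 2: derive reach(j,c) via R1 from reach(j,b), road(b,c)
round 3: derive reach(a,b) via R1 from reach(a,j), road(j,b)
round 3: derive reach(b,j) via R1 from reach(b,e), road(e,j)
round 3: derive reach(c,b) via R1 from reach(c,j), road(j,b)
round 3: derive reach(e,c) via R1 from reach(e,b), road(b,c)
round 3: derive reach(g,e) via R1 from reach(g,c), road(c,e)
round 3: derive reach(g,j) via R1 from reach(g,i), road(i,j)
round 3: derive reach(i,c) via R1 from reach(i,b), road(b,c)
round 3: derive reach(j,e) via R1 from reach(j,c), road(c,e)
round 4: derive reach(b,b) via R1 from reach(b,j), road(j,b)
round 4: derive reach(e,e) via R1 from reach(e,c), road(c,e)
round 4: derive reach(g,b) via R1 from reach(g,j), road(j,b)
round 4: derive reach(i,e) via R1 from reach(i,c), road(c,e)

reach(c,j)  [via R1]
  reach(c,e)  [via R0]
    road(c,e)  [fact]
  road(e,j)  [fact]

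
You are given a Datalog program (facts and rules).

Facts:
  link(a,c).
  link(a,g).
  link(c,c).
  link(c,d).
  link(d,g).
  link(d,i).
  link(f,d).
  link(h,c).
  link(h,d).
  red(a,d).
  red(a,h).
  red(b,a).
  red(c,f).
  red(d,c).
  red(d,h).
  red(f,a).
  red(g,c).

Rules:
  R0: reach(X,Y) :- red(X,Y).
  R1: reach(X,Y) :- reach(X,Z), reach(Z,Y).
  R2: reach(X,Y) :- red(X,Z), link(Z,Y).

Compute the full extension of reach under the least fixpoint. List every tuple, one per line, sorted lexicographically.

reach(a,a)
reach(a,c)
reach(a,d)
reach(a,f)
reach(a,g)
reach(a,h)
reach(a,i)
reach(b,a)
reach(b,c)
reach(b,d)
reach(b,f)
reach(b,g)
reach(b,h)
reach(b,i)
reach(c,a)
reach(c,c)
reach(c,d)
reach(c,f)
reach(c,g)
reach(c,h)
reach(c,i)
reach(d,a)
reach(d,c)
reach(d,d)
reach(d,f)
reach(d,g)
reach(d,h)
reach(d,i)
reach(f,a)
reach(f,c)
reach(f,d)
reach(f,f)
reach(f,g)
reach(f,h)
reach(f,i)
reach(g,a)
reach(g,c)
reach(g,d)
reach(g,f)
reach(g,g)
reach(g,h)
reach(g,i)

round 1: derive reach(a,d) via R0 from red(a,d)
round 1: derive reach(a,h) via R0 from red(a,h)
round 1: derive reach(b,a) via R0 from red(b,a)
round 1: derive reach(c,f) via R0 from red(c,f)
round 1: derive reach(d,c) via R0 from red(d,c)
round 1: derive reach(d,h) via R0 from red(d,h)
round 1: derive reach(f,a) via R0 from red(f,a)
round 1: derive reach(g,c) via R0 from red(g,c)
round 1: derive reach(a,c) via R2 from red(a,h), link(h,c)
round 1: derive reach(a,g) via R2 from red(a,d), link(d,g)
round 1: derive reach(a,i) via R2 from red(a,d), link(d,i)
round 1: derive reach(b,c) via R2 from red(b,a), link(a,c)
round 1: derive reach(b,g) via R2 from red(b,a), link(a,g)
round 1: derive reach(c,d) via R2 from red(c,f), link(f,d)
round 1: derive reach(d,d) via R2 from red(d,c), link(c,d)
round 1: derive reach(f,c) via R2 from red(f,a), link(a,c)
round 1: derive reach(f,g) via R2 from red(f,a), link(a,g)
round 1: derive reach(g,d) via R2 from red(g,c), link(c,d)
round 2: derive reach(a,f) via R1 from reach(a,c), reach(c,f)
round 2: derive reach(b,d) via R1 from reach(b,a), reach(a,d)
round 2: derive reach(b,f) via R1 from reach(b,c), reach(c,f)
round 2: derive reach(b,h) via R1 from reach(b,a), reach(a,h)
round 2: derive reach(b,i) via R1 from reach(b,a), reach(a,i)
round 2: derive reach(c,a) via R1 from reach(c,f), reach(f,a)
round 2: derive reach(c,c) via R1 from reach(c,d), reach(d,c)
round 2: derive reach(c,g) via R1 from reach(c,f), reach(f,g)
round 2: derive reach(c,h) via R1 from reach(c,d), reach(d,h)
round 2: derive reach(d,f) via R1 from reach(d,c), reach(c,f)
round 2: derive reach(f,d) via R1 from reach(f,a), reach(a,d)
round 2: derive reach(f,f) via R1 from reach(f,c), reach(c,f)
round 2: derive reach(f,h) via R1 from reach(f,a), reach(a,h)
round 2: derive reach(f,i) via R1 from reach(f,a), reach(a,i)
round 2: derive reach(g,f) via R1 from reach(g,c), reach(c,f)
round 2: derive reach(g,h) via R1 from reach(g,d), reach(d,h)
round 3: derive reach(a,a) via R1 from reach(a,c), reach(c,a)
round 3: derive reach(c,i) via R1 from reach(c,a), reach(a,i)
round 3: derive reach(d,a) via R1 from reach(d,c), reach(c,a)
round 3: derive reach(d,g) via R1 from reach(d,c), reach(c,g)
round 3: derive reach(d,i) via R1 from reach(d,f), reach(f,i)
round 3: derive reach(g,a) via R1 from reach(g,c), reach(c,a)
round 3: derive reach(g,g) via R1 from reach(g,c), reach(c,g)
round 3: derive reach(g,i) via R1 from reach(g,f), reach(f,i)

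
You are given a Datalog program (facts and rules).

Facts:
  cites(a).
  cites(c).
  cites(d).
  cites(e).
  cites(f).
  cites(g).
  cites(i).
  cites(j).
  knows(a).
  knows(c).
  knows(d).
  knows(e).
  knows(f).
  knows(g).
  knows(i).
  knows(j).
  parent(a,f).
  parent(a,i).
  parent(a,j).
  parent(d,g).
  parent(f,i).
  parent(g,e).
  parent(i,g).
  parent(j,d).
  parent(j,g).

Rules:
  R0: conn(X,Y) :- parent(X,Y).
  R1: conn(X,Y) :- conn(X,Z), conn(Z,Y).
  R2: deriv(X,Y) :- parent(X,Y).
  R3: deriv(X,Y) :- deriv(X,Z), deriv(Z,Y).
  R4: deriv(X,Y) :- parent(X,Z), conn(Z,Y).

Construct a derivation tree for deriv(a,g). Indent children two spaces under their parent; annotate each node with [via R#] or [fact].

round 1: derive conn(a,f) via R0 from parent(a,f)
round 1: derive conn(a,i) via R0 from parent(a,i)
round 1: derive conn(a,j) via R0 from parent(a,j)
round 1: derive conn(d,g) via R0 from parent(d,g)
round 1: derive conn(f,i) via R0 from parent(f,i)
round 1: derive conn(g,e) via R0 from parent(g,e)
round 1: derive conn(i,g) via R0 from parent(i,g)
round 1: derive conn(j,d) via R0 from parent(j,d)
round 1: derive conn(j,g) via R0 from parent(j,g)
round 1: derive deriv(a,f) via R2 from parent(a,f)
round 1: derive deriv(a,i) via R2 from parent(a,i)
round 1: derive deriv(a,j) via R2 from parent(a,j)
round 1: derive deriv(d,g) via R2 from parent(d,g)
round 1: derive deriv(f,i) via R2 from parent(f,i)
round 1: derive deriv(g,e) via R2 from parent(g,e)
round 1: derive deriv(i,g) via R2 from parent(i,g)
round 1: derive deriv(j,d) via R2 from parent(j,d)
round 1: derive deriv(j,g) via R2 from parent(j,g)
round 2: derive conn(a,d) via R1 from conn(a,j), conn(j,d)
round 2: derive conn(a,g) via R1 from conn(a,i), conn(i,g)
round 2: derive conn(d,e) via R1 from conn(d,g), conn(g,e)
round 2: derive conn(f,g) via R1 from conn(f,i), conn(i,g)
round 2: derive conn(i,e) via R1 from conn(i,g), conn(g,e)
round 2: derive conn(j,e) via R1 from conn(j,g), conn(g,e)
round 2: derive deriv(a,d) via R3 from deriv(a,j), deriv(j,d)
round 2: derive deriv(a,g) via R3 from deriv(a,i), deriv(i,g)
round 2: derive deriv(d,e) via R3 from deriv(d,g), deriv(g,e)
round 2: derive deriv(f,g) via R3 from deriv(f,i), deriv(i,g)
round 2: derive deriv(i,e) via R3 from deriv(i,g), deriv(g,e)
round 2: derive deriv(j,e) via R3 from deriv(j,g), deriv(g,e)
round 3: derive conn(a,e) via R1 from conn(a,d), conn(d,e)
round 3: derive conn(f,e) via R1 from conn(f,g), conn(g,e)
round 3: derive deriv(a,e) via R3 from deriv(a,d), deriv(d,e)
round 3: derive deriv(f,e) via R3 from deriv(f,g), deriv(g,e)

deriv(a,g)  [via R3]
  deriv(a,i)  [via R2]
    parent(a,i)  [fact]
  deriv(i,g)  [via R2]
    parent(i,g)  [fact]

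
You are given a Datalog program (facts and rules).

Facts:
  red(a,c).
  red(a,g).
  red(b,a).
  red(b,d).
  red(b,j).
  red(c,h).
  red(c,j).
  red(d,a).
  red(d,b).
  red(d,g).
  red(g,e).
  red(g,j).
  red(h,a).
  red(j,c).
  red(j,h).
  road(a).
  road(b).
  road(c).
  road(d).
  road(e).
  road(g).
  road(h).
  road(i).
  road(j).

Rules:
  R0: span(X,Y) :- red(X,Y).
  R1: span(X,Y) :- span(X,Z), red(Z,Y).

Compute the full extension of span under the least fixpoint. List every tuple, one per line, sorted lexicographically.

round 1: derive span(a,c) via R0 from red(a,c)
round 1: derive span(a,g) via R0 from red(a,g)
round 1: derive span(b,a) via R0 from red(b,a)
round 1: derive span(b,d) via R0 from red(b,d)
round 1: derive span(b,j) via R0 from red(b,j)
round 1: derive span(c,h) via R0 from red(c,h)
round 1: derive span(c,j) via R0 from red(c,j)
round 1: derive span(d,a) via R0 from red(d,a)
round 1: derive span(d,b) via R0 from red(d,b)
round 1: derive span(d,g) via R0 from red(d,g)
round 1: derive span(g,e) via R0 from red(g,e)
round 1: derive span(g,j) via R0 from red(g,j)
round 1: derive span(h,a) via R0 from red(h,a)
round 1: derive span(j,c) via R0 from red(j,c)
round 1: derive span(j,h) via R0 from red(j,h)
round 2: derive span(a,e) via R1 from span(a,g), red(g,e)
round 2: derive span(a,h) via R1 from span(a,c), red(c,h)
round 2: derive span(a,j) via R1 from span(a,c), red(c,j)
round 2: derive span(b,b) via R1 from span(b,d), red(d,b)
round 2: derive span(b,c) via R1 from span(b,a), red(a,c)
round 2: derive span(b,g) via R1 from span(b,a), red(a,g)
round 2: derive span(b,h) via R1 from span(b,j), red(j,h)
round 2: derive span(c,a) via R1 from span(c,h), red(h,a)
round 2: derive span(c,c) via R1 from span(c,j), red(j,c)
round 2: derive span(d,c) via R1 from span(d,a), red(a,c)
round 2: derive span(d,d) via R1 from span(d,b), red(b,d)
round 2: derive span(d,e) via R1 from span(d,g), red(g,e)
round 2: derive span(d,j) via R1 from span(d,b), red(b,j)
round 2: derive span(g,c) via R1 from span(g,j), red(j,c)
round 2: derive span(g,h) via R1 from span(g,j), red(j,h)
round 2: derive span(h,c) via R1 from span(h,a), red(a,c)
round 2: derive span(h,g) via R1 from span(h,a), red(a,g)
round 2: derive span(j,a) via R1 from span(j,h), red(h,a)
round 2: derive span(j,j) via R1 from span(j,c), red(c,j)
round 3: derive span(a,a) via R1 from span(a,h), red(h,a)
round 3: derive span(b,e) via R1 from span(b,g), red(g,e)
round 3: derive span(c,g) via R1 from span(c,a), red(a,g)
round 3: derive span(d,h) via R1 from span(d,c), red(c,h)
round 3: derive span(g,a) via R1 from span(g,h), red(h,a)
round 3: derive span(h,e) via R1 from span(h,g), red(g,e)
round 3: derive span(h,h) via R1 from span(h,c), red(c,h)
round 3: derive span(h,j) via R1 from span(h,c), red(c,j)
round 3: derive span(j,g) via R1 from span(j,a), red(a,g)
round 4: derive span(c,e) via R1 from span(c,g), red(g,e)
round 4: derive span(g,g) via R1 from span(g,a), red(a,g)
round 4: derive span(j,e) via R1 from span(j,g), red(g,e)

span(a,a)
span(a,c)
span(a,e)
span(a,g)
span(a,h)
span(a,j)
span(b,a)
span(b,b)
span(b,c)
span(b,d)
span(b,e)
span(b,g)
span(b,h)
span(b,j)
span(c,a)
span(c,c)
span(c,e)
span(c,g)
span(c,h)
span(c,j)
span(d,a)
span(d,b)
span(d,c)
span(d,d)
span(d,e)
span(d,g)
span(d,h)
span(d,j)
span(g,a)
span(g,c)
span(g,e)
span(g,g)
span(g,h)
span(g,j)
span(h,a)
span(h,c)
span(h,e)
span(h,g)
span(h,h)
span(h,j)
span(j,a)
span(j,c)
span(j,e)
span(j,g)
span(j,h)
span(j,j)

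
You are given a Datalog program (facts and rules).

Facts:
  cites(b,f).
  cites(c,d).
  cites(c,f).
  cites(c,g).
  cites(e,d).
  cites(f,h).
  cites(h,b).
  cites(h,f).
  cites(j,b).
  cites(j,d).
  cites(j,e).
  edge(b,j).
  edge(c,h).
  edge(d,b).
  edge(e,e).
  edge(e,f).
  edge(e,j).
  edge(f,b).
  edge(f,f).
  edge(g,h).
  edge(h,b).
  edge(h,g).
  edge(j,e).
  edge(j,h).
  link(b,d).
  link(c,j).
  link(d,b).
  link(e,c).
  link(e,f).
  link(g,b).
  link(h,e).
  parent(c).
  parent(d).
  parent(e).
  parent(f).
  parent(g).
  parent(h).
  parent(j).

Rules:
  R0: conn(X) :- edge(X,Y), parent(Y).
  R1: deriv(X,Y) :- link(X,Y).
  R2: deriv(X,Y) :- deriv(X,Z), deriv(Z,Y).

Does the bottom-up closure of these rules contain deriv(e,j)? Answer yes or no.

round 1: derive deriv(b,d) via R1 from link(b,d)
round 1: derive deriv(c,j) via R1 from link(c,j)
round 1: derive deriv(d,b) via R1 from link(d,b)
round 1: derive deriv(e,c) via R1 from link(e,c)
round 1: derive deriv(e,f) via R1 from link(e,f)
round 1: derive deriv(g,b) via R1 from link(g,b)
round 1: derive deriv(h,e) via R1 from link(h,e)
round 2: derive deriv(b,b) via R2 from deriv(b,d), deriv(d,b)
round 2: derive deriv(d,d) via R2 from deriv(d,b), deriv(b,d)
round 2: derive deriv(e,j) via R2 from deriv(e,c), deriv(c,j)
round 2: derive deriv(g,d) via R2 from deriv(g,b), deriv(b,d)
round 2: derive deriv(h,c) via R2 from deriv(h,e), deriv(e,c)
round 2: derive deriv(h,f) via R2 from deriv(h,e), deriv(e,f)
round 3: derive deriv(h,j) via R2 from deriv(h,c), deriv(c,j)

yes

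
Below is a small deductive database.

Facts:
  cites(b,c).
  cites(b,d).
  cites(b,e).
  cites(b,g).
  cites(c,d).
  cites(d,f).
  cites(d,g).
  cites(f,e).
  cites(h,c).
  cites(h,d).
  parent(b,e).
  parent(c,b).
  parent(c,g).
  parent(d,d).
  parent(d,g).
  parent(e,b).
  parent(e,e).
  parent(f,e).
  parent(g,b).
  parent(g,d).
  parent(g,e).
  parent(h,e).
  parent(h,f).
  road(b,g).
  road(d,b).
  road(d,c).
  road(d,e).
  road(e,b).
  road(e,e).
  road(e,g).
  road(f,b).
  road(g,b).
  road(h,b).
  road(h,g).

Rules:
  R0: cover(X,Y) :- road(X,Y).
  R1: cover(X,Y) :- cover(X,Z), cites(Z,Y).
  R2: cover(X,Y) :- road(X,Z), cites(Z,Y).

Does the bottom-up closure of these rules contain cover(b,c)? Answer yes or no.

no

round 1: derive cover(b,g) via R0 from road(b,g)
round 1: derive cover(d,b) via R0 from road(d,b)
round 1: derive cover(d,c) via R0 from road(d,c)
round 1: derive cover(d,e) via R0 from road(d,e)
round 1: derive cover(e,b) via R0 from road(e,b)
round 1: derive cover(e,e) via R0 from road(e,e)
round 1: derive cover(e,g) via R0 from road(e,g)
round 1: derive cover(f,b) via R0 from road(f,b)
round 1: derive cover(g,b) via R0 from road(g,b)
round 1: derive cover(h,b) via R0 from road(h,b)
round 1: derive cover(h,g) via R0 from road(h,g)
round 1: derive cover(d,d) via R2 from road(d,b), cites(b,d)
round 1: derive cover(d,g) via R2 from road(d,b), cites(b,g)
round 1: derive cover(e,c) via R2 from road(e,b), cites(b,c)
round 1: derive cover(e,d) via R2 from road(e,b), cites(b,d)
round 1: derive cover(f,c) via R2 from road(f,b), cites(b,c)
round 1: derive cover(f,d) via R2 from road(f,b), cites(b,d)
round 1: derive cover(f,e) via R2 from road(f,b), cites(b,e)
round 1: derive cover(f,g) via R2 from road(f,b), cites(b,g)
round 1: derive cover(g,c) via R2 from road(g,b), cites(b,c)
round 1: derive cover(g,d) via R2 from road(g,b), cites(b,d)
round 1: derive cover(g,e) via R2 from road(g,b), cites(b,e)
round 1: derive cover(g,g) via R2 from road(g,b), cites(b,g)
round 1: derive cover(h,c) via R2 from road(h,b), cites(b,c)
round 1: derive cover(h,d) via R2 from road(h,b), cites(b,d)
round 1: derive cover(h,e) via R2 from road(h,b), cites(b,e)
round 2: derive cover(d,f) via R1 from cover(d,d), cites(d,f)
round 2: derive cover(e,f) via R1 from cover(e,d), cites(d,f)
round 2: derive cover(f,f) via R1 from cover(f,d), cites(d,f)
round 2: derive cover(g,f) via R1 from cover(g,d), cites(d,f)
round 2: derive cover(h,f) via R1 from cover(h,d), cites(d,f)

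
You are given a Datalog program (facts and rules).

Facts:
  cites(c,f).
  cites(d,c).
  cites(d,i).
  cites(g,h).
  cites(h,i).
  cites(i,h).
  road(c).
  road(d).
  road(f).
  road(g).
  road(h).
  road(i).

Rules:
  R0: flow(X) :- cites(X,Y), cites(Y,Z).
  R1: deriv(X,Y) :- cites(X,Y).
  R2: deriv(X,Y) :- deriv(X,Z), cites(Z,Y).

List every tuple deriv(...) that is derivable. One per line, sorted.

round 1: derive deriv(c,f) via R1 from cites(c,f)
round 1: derive deriv(d,c) via R1 from cites(d,c)
round 1: derive deriv(d,i) via R1 from cites(d,i)
round 1: derive deriv(g,h) via R1 from cites(g,h)
round 1: derive deriv(h,i) via R1 from cites(h,i)
round 1: derive deriv(i,h) via R1 from cites(i,h)
round 2: derive deriv(d,f) via R2 from deriv(d,c), cites(c,f)
round 2: derive deriv(d,h) via R2 from deriv(d,i), cites(i,h)
round 2: derive deriv(g,i) via R2 from deriv(g,h), cites(h,i)
round 2: derive deriv(h,h) via R2 from deriv(h,i), cites(i,h)
round 2: derive deriv(i,i) via R2 from deriv(i,h), cites(h,i)

deriv(c,f)
deriv(d,c)
deriv(d,f)
deriv(d,h)
deriv(d,i)
deriv(g,h)
deriv(g,i)
deriv(h,h)
deriv(h,i)
deriv(i,h)
deriv(i,i)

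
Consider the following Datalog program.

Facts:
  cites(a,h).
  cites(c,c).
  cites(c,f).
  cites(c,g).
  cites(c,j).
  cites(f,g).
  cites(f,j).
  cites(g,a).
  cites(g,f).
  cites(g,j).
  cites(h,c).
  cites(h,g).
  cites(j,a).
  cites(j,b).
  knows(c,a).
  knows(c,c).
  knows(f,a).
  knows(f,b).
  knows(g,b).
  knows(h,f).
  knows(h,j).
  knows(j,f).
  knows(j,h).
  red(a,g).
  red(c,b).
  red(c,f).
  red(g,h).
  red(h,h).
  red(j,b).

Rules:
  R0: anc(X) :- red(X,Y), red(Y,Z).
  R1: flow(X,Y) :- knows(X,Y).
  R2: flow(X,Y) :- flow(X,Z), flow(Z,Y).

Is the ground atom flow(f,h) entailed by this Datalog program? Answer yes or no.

no

round 1: derive flow(c,a) via R1 from knows(c,a)
round 1: derive flow(c,c) via R1 from knows(c,c)
round 1: derive flow(f,a) via R1 from knows(f,a)
round 1: derive flow(f,b) via R1 from knows(f,b)
round 1: derive flow(g,b) via R1 from knows(g,b)
round 1: derive flow(h,f) via R1 from knows(h,f)
round 1: derive flow(h,j) via R1 from knows(h,j)
round 1: derive flow(j,f) via R1 from knows(j,f)
round 1: derive flow(j,h) via R1 from knows(j,h)
round 2: derive flow(h,a) via R2 from flow(h,f), flow(f,a)
round 2: derive flow(h,b) via R2 from flow(h,f), flow(f,b)
round 2: derive flow(h,h) via R2 from flow(h,j), flow(j,h)
round 2: derive flow(j,a) via R2 from flow(j,f), flow(f,a)
round 2: derive flow(j,b) via R2 from flow(j,f), flow(f,b)
round 2: derive flow(j,j) via R2 from flow(j,h), flow(h,j)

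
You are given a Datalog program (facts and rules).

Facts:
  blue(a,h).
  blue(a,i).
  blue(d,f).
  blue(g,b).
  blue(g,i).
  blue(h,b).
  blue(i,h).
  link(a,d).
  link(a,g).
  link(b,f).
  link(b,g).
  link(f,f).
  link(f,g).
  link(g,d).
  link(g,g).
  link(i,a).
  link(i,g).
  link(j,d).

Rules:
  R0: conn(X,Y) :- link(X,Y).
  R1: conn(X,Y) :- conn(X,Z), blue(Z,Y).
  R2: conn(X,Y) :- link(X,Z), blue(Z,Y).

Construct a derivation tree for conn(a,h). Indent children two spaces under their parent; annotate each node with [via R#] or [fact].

conn(a,h)  [via R1]
  conn(a,i)  [via R2]
    link(a,g)  [fact]
    blue(g,i)  [fact]
  blue(i,h)  [fact]

round 1: derive conn(a,d) via R0 from link(a,d)
round 1: derive conn(a,g) via R0 from link(a,g)
round 1: derive conn(b,f) via R0 from link(b,f)
round 1: derive conn(b,g) via R0 from link(b,g)
round 1: derive conn(f,f) via R0 from link(f,f)
round 1: derive conn(f,g) via R0 from link(f,g)
round 1: derive conn(g,d) via R0 from link(g,d)
round 1: derive conn(g,g) via R0 from link(g,g)
round 1: derive conn(i,a) via R0 from link(i,a)
round 1: derive conn(i,g) via R0 from link(i,g)
round 1: derive conn(j,d) via R0 from link(j,d)
round 1: derive conn(a,b) via R2 from link(a,g), blue(g,b)
round 1: derive conn(a,f) via R2 from link(a,d), blue(d,f)
round 1: derive conn(a,i) via R2 from link(a,g), blue(g,i)
round 1: derive conn(b,b) via R2 from link(b,g), blue(g,b)
round 1: derive conn(b,i) via R2 from link(b,g), blue(g,i)
round 1: derive conn(f,b) via R2 from link(f,g), blue(g,b)
round 1: derive conn(f,i) via R2 from link(f,g), blue(g,i)
round 1: derive conn(g,b) via R2 from link(g,g), blue(g,b)
round 1: derive conn(g,f) via R2 from link(g,d), blue(d,f)
round 1: derive conn(g,i) via R2 from link(g,g), blue(g,i)
round 1: derive conn(i,b) via R2 from link(i,g), blue(g,b)
round 1: derive conn(i,h) via R2 from link(i,a), blue(a,h)
round 1: derive conn(i,i) via R2 from link(i,a), blue(a,i)
round 1: derive conn(j,f) via R2 from link(j,d), blue(d,f)
round 2: derive conn(a,h) via R1 from conn(a,i), blue(i,h)
round 2: derive conn(b,h) via R1 from conn(b,i), blue(i,h)
round 2: derive conn(f,h) via R1 from conn(f,i), blue(i,h)
round 2: derive conn(g,h) via R1 from conn(g,i), blue(i,h)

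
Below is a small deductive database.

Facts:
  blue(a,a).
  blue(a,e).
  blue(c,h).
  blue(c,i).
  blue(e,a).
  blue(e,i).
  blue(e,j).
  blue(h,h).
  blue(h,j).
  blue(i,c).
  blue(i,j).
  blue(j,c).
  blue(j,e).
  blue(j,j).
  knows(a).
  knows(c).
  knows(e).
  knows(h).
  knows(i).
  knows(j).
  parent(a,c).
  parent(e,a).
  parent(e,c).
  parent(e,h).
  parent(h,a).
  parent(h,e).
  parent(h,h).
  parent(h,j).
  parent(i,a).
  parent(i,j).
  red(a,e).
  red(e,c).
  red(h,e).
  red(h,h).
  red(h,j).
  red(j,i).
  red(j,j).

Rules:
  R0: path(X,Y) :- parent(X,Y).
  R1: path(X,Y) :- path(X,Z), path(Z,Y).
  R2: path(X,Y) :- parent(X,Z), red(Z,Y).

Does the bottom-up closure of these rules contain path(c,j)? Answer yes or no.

no

round 1: derive path(a,c) via R0 from parent(a,c)
round 1: derive path(e,a) via R0 from parent(e,a)
round 1: derive path(e,c) via R0 from parent(e,c)
round 1: derive path(e,h) via R0 from parent(e,h)
round 1: derive path(h,a) via R0 from parent(h,a)
round 1: derive path(h,e) via R0 from parent(h,e)
round 1: derive path(h,h) via R0 from parent(h,h)
round 1: derive path(h,j) via R0 from parent(h,j)
round 1: derive path(i,a) via R0 from parent(i,a)
round 1: derive path(i,j) via R0 from parent(i,j)
round 1: derive path(e,e) via R2 from parent(e,a), red(a,e)
round 1: derive path(e,j) via R2 from parent(e,h), red(h,j)
round 1: derive path(h,c) via R2 from parent(h,e), red(e,c)
round 1: derive path(h,i) via R2 from parent(h,j), red(j,i)
round 1: derive path(i,e) via R2 from parent(i,a), red(a,e)
round 1: derive path(i,i) via R2 from parent(i,j), red(j,i)
round 2: derive path(e,i) via R1 from path(e,h), path(h,i)
round 2: derive path(i,c) via R1 from path(i,a), path(a,c)
round 2: derive path(i,h) via R1 from path(i,e), path(e,h)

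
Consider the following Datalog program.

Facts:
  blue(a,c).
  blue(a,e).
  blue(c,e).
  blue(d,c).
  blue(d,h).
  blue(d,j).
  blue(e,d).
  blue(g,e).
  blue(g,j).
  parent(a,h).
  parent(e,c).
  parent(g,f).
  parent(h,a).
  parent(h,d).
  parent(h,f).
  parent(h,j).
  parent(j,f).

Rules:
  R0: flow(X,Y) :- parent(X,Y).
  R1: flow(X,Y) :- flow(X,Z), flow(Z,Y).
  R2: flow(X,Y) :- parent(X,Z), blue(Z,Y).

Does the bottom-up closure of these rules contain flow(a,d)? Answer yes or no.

yes

round 1: derive flow(a,h) via R0 from parent(a,h)
round 1: derive flow(e,c) via R0 from parent(e,c)
round 1: derive flow(g,f) via R0 from parent(g,f)
round 1: derive flow(h,a) via R0 from parent(h,a)
round 1: derive flow(h,d) via R0 from parent(h,d)
round 1: derive flow(h,f) via R0 from parent(h,f)
round 1: derive flow(h,j) via R0 from parent(h,j)
round 1: derive flow(j,f) via R0 from parent(j,f)
round 1: derive flow(e,e) via R2 from parent(e,c), blue(c,e)
round 1: derive flow(h,c) via R2 from parent(h,a), blue(a,c)
round 1: derive flow(h,e) via R2 from parent(h,a), blue(a,e)
round 1: derive flow(h,h) via R2 from parent(h,d), blue(d,h)
round 2: derive flow(a,a) via R1 from flow(a,h), flow(h,a)
round 2: derive flow(a,c) via R1 from flow(a,h), flow(h,c)
round 2: derive flow(a,d) via R1 from flow(a,h), flow(h,d)
round 2: derive flow(a,e) via R1 from flow(a,h), flow(h,e)
round 2: derive flow(a,f) via R1 from flow(a,h), flow(h,f)
round 2: derive flow(a,j) via R1 from flow(a,h), flow(h,j)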